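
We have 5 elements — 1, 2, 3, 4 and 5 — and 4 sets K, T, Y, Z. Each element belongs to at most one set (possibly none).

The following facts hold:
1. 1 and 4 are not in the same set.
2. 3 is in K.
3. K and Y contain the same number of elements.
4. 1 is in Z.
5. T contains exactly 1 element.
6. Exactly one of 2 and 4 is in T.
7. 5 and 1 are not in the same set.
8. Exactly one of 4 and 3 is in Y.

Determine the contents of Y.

From (2): 3 ∈ K.
From (4): 1 ∈ Z.
(1): 4 ∉ Z.
(7): 5 ∉ Z.
(8) (exactly one): 4 ∈ Y.
(6) (exactly one): 2 ∈ T.
(5): T already has 1, so the rest are out.
Suppose 5 ∈ Y: no assignment then satisfies all the clues, so 5 ∉ Y.

Y = {4}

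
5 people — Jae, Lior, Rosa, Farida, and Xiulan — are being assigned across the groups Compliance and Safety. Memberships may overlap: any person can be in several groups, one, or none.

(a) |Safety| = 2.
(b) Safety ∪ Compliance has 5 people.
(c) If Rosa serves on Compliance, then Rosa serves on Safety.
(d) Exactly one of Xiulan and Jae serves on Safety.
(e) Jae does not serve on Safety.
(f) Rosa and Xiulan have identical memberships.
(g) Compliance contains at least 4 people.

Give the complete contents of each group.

Compliance = {Farida, Jae, Lior, Rosa, Xiulan}; Safety = {Rosa, Xiulan}

From (e): Jae ∉ Safety.
(d) (exactly one): Xiulan ∈ Safety.
(f): Rosa matches Xiulan: Rosa ∈ Safety.
(a): Safety already has 2, so the rest are out.
Suppose Jae ∉ Compliance: no assignment then satisfies all the clues, so Jae ∈ Compliance.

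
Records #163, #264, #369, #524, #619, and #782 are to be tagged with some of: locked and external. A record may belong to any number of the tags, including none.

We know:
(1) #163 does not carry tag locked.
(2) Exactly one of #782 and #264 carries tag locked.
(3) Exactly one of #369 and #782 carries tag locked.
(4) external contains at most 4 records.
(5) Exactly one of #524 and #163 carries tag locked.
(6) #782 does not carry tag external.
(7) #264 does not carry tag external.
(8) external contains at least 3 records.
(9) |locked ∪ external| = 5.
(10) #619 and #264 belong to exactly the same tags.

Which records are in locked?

locked = {#264, #369, #524, #619}

From (1): #163 ∉ locked.
From (6): #782 ∉ external.
From (7): #264 ∉ external.
(5) (exactly one): #524 ∈ locked.
(10): #619 matches #264: #619 ∉ external.
(8): only 3 candidates remain for external, so all are in.
Suppose #264 ∉ locked: no assignment then satisfies all the clues, so #264 ∈ locked.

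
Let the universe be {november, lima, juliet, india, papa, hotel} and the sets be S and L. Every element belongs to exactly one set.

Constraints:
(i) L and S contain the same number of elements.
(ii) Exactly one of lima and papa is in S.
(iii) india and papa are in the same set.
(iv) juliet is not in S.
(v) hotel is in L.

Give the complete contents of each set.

S = {india, november, papa}; L = {hotel, juliet, lima}

From (iv): juliet ∉ S.
From (v): hotel ∈ L.
Only one set left: juliet ∈ L.
Suppose november ∉ S: no assignment then satisfies all the clues, so november ∈ S.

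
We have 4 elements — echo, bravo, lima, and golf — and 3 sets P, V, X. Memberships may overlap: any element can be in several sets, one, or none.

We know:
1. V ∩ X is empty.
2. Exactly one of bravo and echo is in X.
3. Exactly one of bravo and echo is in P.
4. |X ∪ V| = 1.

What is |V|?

0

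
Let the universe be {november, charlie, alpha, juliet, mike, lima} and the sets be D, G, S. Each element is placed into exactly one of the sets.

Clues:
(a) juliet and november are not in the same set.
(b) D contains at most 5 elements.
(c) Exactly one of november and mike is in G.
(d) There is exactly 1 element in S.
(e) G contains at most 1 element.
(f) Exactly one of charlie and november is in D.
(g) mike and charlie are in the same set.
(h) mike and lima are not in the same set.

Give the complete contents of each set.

D = {alpha, charlie, juliet, mike}; G = {november}; S = {lima}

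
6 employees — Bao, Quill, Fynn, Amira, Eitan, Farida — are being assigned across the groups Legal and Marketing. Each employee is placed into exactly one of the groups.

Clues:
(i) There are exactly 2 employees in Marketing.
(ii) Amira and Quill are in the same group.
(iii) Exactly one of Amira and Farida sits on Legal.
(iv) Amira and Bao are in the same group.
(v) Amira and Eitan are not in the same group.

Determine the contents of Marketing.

Marketing = {Eitan, Farida}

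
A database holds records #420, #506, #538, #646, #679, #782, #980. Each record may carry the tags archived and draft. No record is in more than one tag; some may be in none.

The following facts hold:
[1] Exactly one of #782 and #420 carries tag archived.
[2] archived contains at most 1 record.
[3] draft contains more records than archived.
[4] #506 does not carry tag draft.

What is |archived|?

1

From (4): #506 ∉ draft.
Suppose #506 ∈ archived: no assignment then satisfies all the clues, so #506 ∉ archived.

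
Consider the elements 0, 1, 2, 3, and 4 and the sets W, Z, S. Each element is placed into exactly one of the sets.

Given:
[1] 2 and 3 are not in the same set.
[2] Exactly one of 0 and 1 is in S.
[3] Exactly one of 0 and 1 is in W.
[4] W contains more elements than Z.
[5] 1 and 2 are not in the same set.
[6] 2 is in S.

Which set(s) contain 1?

From (6): 2 ∈ S.
(1): 3 ∉ S.
(5): 1 ∉ S.
(2) (exactly one): 0 ∈ S.
(3) (exactly one): 1 ∈ W.

1: W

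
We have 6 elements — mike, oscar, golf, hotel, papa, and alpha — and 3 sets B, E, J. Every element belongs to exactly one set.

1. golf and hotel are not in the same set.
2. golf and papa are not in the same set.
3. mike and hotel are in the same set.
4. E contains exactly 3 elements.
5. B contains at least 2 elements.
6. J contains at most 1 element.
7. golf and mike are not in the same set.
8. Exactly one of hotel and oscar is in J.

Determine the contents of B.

B = {alpha, golf}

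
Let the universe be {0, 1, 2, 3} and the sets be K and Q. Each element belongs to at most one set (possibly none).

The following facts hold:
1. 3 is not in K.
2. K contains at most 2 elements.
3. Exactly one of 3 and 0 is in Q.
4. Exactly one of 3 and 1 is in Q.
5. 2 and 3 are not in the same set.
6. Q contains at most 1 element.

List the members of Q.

Q = {3}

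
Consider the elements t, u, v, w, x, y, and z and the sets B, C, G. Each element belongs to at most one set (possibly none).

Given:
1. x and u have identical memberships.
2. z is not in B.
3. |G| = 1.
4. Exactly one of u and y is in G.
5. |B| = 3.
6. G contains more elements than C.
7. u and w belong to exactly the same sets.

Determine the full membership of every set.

B = {u, w, x}; C = {}; G = {y}

From (2): z ∉ B.
Suppose t ∈ B: no assignment then satisfies all the clues, so t ∉ B.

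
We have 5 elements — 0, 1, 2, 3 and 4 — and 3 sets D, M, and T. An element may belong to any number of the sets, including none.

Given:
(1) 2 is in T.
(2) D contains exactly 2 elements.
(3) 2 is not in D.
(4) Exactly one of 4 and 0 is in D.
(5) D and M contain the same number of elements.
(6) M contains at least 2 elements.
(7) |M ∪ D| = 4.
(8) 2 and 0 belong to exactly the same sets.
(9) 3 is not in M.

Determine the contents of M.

From (1): 2 ∈ T.
From (3): 2 ∉ D.
From (9): 3 ∉ M.
(8): 0 matches 2: 0 ∉ D.
(8): 0 matches 2: 0 ∈ T.
(4) (exactly one): 4 ∈ D.
Suppose 0 ∉ M: no assignment then satisfies all the clues, so 0 ∈ M.

M = {0, 2}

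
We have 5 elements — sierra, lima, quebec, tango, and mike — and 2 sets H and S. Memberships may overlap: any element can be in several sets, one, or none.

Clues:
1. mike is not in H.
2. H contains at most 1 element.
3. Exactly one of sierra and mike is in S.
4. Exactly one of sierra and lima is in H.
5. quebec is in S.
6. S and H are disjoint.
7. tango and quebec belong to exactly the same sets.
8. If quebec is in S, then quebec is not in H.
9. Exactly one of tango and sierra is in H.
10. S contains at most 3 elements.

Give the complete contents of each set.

H = {sierra}; S = {mike, quebec, tango}

From (1): mike ∉ H.
From (5): quebec ∈ S.
(6) (disjoint): quebec ∉ H.
(7): tango matches quebec: tango ∉ H.
(7): tango matches quebec: tango ∈ S.
(9) (exactly one): sierra ∈ H.
(2): H already has 1, so the rest are out.
(6) (disjoint): sierra ∉ S.
(3) (exactly one): mike ∈ S.
(10): S already has 3, so the rest are out.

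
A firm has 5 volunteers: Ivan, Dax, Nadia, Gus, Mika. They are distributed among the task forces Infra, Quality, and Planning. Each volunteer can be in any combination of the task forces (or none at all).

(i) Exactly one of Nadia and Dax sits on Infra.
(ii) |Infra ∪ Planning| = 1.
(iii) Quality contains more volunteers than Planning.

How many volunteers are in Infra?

1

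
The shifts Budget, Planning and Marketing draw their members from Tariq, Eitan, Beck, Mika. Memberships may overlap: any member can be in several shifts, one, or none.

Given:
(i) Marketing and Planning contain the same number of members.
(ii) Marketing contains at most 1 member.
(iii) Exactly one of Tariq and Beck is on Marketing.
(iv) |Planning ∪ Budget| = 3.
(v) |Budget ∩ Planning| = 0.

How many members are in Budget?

2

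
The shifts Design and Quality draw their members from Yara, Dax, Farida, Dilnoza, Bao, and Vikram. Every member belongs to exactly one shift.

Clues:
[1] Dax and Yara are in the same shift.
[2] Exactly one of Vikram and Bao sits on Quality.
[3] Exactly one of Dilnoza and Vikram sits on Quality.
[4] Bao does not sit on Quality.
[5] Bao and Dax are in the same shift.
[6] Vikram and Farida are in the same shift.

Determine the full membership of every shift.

From (4): Bao ∉ Quality.
(2) (exactly one): Vikram ∈ Quality.
(3) (exactly one): Dilnoza ∉ Quality.
(5): Dax matches Bao: Dax ∉ Quality.
(6): Farida matches Vikram: Farida ∉ Design.
(6): Farida matches Vikram: Farida ∈ Quality.
Only one shift left: Dax ∈ Design.
Only one shift left: Dilnoza ∈ Design.
Only one shift left: Bao ∈ Design.
(1): Yara matches Dax: Yara ∈ Design.

Design = {Bao, Dax, Dilnoza, Yara}; Quality = {Farida, Vikram}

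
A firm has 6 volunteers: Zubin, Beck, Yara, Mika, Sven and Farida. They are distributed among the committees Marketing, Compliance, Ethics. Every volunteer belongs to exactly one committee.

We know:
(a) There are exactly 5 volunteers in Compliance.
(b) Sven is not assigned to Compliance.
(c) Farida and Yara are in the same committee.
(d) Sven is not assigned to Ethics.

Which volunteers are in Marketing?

Marketing = {Sven}

From (b): Sven ∉ Compliance.
From (d): Sven ∉ Ethics.
(a): only 5 candidates remain for Compliance, so all are in.
Only one committee left: Sven ∈ Marketing.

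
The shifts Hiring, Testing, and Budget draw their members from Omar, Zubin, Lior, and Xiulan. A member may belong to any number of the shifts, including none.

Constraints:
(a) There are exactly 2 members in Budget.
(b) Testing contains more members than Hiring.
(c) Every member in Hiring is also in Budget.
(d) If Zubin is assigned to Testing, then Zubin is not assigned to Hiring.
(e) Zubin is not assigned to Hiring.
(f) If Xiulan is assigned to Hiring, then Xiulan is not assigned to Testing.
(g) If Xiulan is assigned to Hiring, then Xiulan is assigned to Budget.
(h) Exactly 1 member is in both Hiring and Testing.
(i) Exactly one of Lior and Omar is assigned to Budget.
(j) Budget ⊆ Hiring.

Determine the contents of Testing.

Testing = {Lior, Omar, Zubin}

From (e): Zubin ∉ Hiring.
(j) contrapositive: Zubin ∉ Budget.
Suppose Omar ∉ Testing: no assignment then satisfies all the clues, so Omar ∈ Testing.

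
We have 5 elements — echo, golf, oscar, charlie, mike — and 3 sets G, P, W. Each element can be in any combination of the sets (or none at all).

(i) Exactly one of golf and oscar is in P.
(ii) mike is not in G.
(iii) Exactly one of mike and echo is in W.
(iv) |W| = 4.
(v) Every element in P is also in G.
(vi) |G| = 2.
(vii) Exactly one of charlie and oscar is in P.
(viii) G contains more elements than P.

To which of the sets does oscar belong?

From (ii): mike ∉ G.
(v) contrapositive: mike ∉ P.
Suppose oscar ∉ G: no assignment then satisfies all the clues, so oscar ∈ G.

oscar: G, P, W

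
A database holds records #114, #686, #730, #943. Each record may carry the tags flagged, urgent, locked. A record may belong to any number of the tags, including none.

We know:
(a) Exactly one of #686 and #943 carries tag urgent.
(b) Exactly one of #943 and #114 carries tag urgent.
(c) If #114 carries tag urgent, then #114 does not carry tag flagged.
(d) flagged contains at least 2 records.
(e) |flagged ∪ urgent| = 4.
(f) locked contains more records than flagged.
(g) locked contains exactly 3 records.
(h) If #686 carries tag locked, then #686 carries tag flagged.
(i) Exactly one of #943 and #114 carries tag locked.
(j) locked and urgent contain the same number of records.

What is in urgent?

urgent = {#114, #686, #730}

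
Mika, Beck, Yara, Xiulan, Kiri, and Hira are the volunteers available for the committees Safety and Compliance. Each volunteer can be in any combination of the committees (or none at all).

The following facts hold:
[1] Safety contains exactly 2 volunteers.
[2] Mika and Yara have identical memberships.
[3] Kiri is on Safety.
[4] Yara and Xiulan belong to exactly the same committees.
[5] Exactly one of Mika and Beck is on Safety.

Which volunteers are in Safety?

From (3): Kiri ∈ Safety.
Suppose Mika ∈ Safety: no assignment then satisfies all the clues, so Mika ∉ Safety.

Safety = {Beck, Kiri}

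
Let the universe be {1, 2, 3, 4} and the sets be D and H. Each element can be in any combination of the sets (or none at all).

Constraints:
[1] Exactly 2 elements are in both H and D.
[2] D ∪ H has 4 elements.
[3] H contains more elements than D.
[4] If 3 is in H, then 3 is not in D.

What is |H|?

4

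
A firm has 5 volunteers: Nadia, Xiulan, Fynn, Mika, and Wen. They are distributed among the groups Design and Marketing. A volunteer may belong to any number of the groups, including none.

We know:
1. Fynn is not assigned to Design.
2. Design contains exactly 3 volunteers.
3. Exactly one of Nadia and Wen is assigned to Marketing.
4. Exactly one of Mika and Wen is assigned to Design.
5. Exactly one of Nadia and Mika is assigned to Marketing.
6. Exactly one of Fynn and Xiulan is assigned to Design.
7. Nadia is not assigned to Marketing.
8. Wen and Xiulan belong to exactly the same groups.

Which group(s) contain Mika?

From (1): Fynn ∉ Design.
From (7): Nadia ∉ Marketing.
(3) (exactly one): Wen ∈ Marketing.
(5) (exactly one): Mika ∈ Marketing.
(6) (exactly one): Xiulan ∈ Design.
(8): Wen matches Xiulan: Wen ∈ Design.
(8): Xiulan matches Wen: Xiulan ∈ Marketing.
(4) (exactly one): Mika ∉ Design.
(2): only 3 candidates remain for Design, so all are in.

Mika: Marketing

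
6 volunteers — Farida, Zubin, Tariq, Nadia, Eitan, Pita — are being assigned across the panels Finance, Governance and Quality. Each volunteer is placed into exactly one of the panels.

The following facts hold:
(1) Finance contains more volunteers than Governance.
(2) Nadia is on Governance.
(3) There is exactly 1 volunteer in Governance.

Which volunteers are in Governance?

From (2): Nadia ∈ Governance.
(3): Governance already has 1, so the rest are out.

Governance = {Nadia}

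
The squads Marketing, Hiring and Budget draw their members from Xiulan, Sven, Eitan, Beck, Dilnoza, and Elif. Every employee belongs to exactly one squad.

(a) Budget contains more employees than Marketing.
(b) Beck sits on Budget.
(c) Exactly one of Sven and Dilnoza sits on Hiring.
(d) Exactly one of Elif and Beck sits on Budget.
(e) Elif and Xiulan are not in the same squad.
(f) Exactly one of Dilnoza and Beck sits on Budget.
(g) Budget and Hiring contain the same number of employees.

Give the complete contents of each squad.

Marketing = {}; Hiring = {Dilnoza, Eitan, Elif}; Budget = {Beck, Sven, Xiulan}

From (b): Beck ∈ Budget.
(d) (exactly one): Elif ∉ Budget.
(f) (exactly one): Dilnoza ∉ Budget.
Suppose Xiulan ∈ Marketing: no assignment then satisfies all the clues, so Xiulan ∉ Marketing.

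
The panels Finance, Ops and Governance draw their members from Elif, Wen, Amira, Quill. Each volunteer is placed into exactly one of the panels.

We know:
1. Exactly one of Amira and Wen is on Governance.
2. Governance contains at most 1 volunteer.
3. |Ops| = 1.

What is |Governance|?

1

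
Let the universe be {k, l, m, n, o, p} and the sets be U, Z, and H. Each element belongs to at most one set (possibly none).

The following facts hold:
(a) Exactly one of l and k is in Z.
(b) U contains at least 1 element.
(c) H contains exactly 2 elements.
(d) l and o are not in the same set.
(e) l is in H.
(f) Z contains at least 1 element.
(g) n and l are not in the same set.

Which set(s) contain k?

From (e): l ∈ H.
(a) (exactly one): k ∈ Z.
(d): o ∉ H.
(g): n ∉ H.

k: Z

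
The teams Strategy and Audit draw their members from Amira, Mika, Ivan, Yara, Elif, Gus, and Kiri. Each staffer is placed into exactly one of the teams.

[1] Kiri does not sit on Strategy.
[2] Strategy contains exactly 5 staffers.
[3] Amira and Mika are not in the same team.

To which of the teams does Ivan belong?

Ivan: Strategy

From (1): Kiri ∉ Strategy.
Only one team left: Kiri ∈ Audit.
Suppose Ivan ∉ Strategy: no assignment then satisfies all the clues, so Ivan ∈ Strategy.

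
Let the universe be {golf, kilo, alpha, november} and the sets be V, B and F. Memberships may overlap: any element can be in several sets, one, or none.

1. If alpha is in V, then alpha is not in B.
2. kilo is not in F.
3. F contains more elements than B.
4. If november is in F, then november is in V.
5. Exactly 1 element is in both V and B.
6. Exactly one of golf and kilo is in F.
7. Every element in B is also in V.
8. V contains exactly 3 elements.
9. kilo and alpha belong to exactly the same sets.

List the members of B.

From (2): kilo ∉ F.
(6) (exactly one): golf ∈ F.
(9): alpha matches kilo: alpha ∉ F.
Suppose golf ∈ B: no assignment then satisfies all the clues, so golf ∉ B.

B = {november}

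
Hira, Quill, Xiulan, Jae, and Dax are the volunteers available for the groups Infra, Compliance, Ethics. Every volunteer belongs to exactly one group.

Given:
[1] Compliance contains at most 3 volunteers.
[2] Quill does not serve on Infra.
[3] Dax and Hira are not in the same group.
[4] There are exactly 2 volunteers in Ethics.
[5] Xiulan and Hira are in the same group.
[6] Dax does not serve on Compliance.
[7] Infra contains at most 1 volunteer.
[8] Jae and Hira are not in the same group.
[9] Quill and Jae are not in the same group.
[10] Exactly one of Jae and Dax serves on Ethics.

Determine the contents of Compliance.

Compliance = {Hira, Xiulan}

From (2): Quill ∉ Infra.
From (6): Dax ∉ Compliance.
Suppose Hira ∉ Compliance: no assignment then satisfies all the clues, so Hira ∈ Compliance.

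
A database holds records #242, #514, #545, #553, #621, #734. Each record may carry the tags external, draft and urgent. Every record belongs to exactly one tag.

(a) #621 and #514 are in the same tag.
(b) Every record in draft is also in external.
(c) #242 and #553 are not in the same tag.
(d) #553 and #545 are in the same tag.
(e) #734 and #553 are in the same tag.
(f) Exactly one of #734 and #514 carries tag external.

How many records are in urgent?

3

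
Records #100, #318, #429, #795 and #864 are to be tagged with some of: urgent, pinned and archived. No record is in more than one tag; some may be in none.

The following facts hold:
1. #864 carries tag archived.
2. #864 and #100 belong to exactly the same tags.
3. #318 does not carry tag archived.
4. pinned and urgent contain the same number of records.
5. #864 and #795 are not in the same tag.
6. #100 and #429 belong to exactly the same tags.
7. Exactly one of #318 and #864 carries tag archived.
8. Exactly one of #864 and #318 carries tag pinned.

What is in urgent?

From (1): #864 ∈ archived.
From (3): #318 ∉ archived.
(2): #100 matches #864: #100 ∉ urgent.
(2): #100 matches #864: #100 ∉ pinned.
(2): #100 matches #864: #100 ∈ archived.
(5): #795 ∉ archived.
(6): #429 matches #100: #429 ∉ urgent.
(6): #429 matches #100: #429 ∉ pinned.
(6): #429 matches #100: #429 ∈ archived.
(8) (exactly one): #318 ∈ pinned.
Suppose #795 ∉ urgent: no assignment then satisfies all the clues, so #795 ∈ urgent.

urgent = {#795}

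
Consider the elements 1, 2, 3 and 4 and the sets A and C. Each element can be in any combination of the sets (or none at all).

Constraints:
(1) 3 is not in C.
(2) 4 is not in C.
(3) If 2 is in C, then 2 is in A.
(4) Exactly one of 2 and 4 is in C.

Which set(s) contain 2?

2: A, C

From (1): 3 ∉ C.
From (2): 4 ∉ C.
(4) (exactly one): 2 ∈ C.
(3): 2 ∈ A.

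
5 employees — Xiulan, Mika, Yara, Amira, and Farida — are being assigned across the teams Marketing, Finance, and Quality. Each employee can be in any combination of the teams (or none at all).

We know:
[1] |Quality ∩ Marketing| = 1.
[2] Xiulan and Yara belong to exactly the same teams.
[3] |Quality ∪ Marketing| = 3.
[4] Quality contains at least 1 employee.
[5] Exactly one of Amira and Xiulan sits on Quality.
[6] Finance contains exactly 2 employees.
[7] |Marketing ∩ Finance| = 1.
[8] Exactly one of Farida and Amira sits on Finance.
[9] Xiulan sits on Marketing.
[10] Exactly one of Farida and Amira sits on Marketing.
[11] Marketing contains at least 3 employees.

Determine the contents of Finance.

Finance = {Amira, Mika}

From (9): Xiulan ∈ Marketing.
(2): Yara matches Xiulan: Yara ∈ Marketing.
Suppose Xiulan ∈ Finance: no assignment then satisfies all the clues, so Xiulan ∉ Finance.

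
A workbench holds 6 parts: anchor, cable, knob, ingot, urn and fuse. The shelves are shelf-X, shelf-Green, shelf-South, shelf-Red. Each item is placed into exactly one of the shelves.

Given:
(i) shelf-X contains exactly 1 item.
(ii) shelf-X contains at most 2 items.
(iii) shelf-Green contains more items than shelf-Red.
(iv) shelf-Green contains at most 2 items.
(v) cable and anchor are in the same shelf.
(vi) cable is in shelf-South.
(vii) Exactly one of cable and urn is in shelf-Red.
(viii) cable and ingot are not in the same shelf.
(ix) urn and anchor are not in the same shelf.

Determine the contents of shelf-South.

shelf-South = {anchor, cable}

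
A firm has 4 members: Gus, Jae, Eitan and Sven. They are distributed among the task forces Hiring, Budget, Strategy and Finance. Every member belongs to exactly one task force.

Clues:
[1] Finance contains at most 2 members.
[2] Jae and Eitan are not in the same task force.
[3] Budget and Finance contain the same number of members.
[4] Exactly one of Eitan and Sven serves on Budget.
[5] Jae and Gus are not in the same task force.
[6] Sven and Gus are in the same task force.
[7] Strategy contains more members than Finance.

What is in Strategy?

Strategy = {Gus, Sven}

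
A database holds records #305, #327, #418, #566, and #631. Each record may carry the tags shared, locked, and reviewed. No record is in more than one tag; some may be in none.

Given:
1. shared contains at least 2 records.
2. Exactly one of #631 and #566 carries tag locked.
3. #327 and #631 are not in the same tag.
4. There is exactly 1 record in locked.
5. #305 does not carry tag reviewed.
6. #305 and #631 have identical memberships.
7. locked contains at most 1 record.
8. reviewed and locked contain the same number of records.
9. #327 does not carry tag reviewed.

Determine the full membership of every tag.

shared = {#305, #631}; locked = {#566}; reviewed = {#418}

From (5): #305 ∉ reviewed.
From (9): #327 ∉ reviewed.
(6): #631 matches #305: #631 ∉ reviewed.
Suppose #305 ∉ shared: no assignment then satisfies all the clues, so #305 ∈ shared.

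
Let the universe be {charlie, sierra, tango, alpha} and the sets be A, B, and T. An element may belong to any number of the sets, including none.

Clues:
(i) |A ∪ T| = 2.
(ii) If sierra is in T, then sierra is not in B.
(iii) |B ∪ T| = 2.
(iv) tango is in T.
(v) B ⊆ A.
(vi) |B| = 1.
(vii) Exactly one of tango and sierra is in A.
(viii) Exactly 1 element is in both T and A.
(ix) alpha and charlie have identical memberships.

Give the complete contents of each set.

A = {tango}; B = {tango}; T = {sierra, tango}

From (iv): tango ∈ T.
Suppose charlie ∈ A: no assignment then satisfies all the clues, so charlie ∉ A.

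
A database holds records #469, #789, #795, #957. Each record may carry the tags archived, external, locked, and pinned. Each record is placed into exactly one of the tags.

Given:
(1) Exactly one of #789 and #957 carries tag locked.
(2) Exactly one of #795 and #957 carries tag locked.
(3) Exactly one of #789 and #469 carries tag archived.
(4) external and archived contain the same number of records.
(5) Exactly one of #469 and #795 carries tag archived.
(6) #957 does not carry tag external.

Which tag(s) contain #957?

#957: locked

From (6): #957 ∉ external.
Suppose #957 ∈ archived: no assignment then satisfies all the clues, so #957 ∉ archived.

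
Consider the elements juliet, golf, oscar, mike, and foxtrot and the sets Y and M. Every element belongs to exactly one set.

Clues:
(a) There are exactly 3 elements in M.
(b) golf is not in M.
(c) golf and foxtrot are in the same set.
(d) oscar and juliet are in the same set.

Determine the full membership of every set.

From (b): golf ∉ M.
(c): foxtrot matches golf: foxtrot ∉ M.
Only one set left: golf ∈ Y.
Only one set left: foxtrot ∈ Y.
(a): only 3 candidates remain for M, so all are in.

Y = {foxtrot, golf}; M = {juliet, mike, oscar}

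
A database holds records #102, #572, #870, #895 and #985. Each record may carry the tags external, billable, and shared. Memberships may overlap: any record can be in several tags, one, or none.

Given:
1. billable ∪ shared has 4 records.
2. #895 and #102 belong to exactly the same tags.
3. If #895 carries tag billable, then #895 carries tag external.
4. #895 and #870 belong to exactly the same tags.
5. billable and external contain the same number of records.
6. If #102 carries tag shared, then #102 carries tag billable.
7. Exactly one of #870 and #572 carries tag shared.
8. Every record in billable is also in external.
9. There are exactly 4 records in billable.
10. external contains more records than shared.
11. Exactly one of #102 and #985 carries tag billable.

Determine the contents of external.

external = {#102, #572, #870, #895}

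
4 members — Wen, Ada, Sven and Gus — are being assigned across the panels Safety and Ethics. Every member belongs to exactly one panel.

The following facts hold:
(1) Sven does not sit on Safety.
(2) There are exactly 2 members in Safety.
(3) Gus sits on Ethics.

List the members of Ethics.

From (1): Sven ∉ Safety.
From (3): Gus ∈ Ethics.
(2): only 2 candidates remain for Safety, so all are in.
Only one panel left: Sven ∈ Ethics.

Ethics = {Gus, Sven}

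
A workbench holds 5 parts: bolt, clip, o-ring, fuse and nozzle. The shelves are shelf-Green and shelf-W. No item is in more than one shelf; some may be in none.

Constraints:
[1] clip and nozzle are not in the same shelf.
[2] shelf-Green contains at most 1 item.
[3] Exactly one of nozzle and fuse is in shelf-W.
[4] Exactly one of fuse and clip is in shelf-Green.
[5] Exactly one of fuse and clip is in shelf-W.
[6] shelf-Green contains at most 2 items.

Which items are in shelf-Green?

shelf-Green = {clip}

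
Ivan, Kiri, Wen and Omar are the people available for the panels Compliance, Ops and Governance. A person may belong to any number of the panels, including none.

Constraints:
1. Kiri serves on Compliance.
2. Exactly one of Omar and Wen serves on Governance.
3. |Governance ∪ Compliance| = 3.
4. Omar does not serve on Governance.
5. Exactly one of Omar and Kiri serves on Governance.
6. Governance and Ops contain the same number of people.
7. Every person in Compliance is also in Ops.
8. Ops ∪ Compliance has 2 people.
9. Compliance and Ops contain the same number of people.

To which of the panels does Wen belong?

From (1): Kiri ∈ Compliance.
From (4): Omar ∉ Governance.
(2) (exactly one): Wen ∈ Governance.
(5) (exactly one): Kiri ∈ Governance.
(7) with Kiri ∈ Compliance: Kiri ∈ Ops.
Suppose Wen ∈ Compliance: no assignment then satisfies all the clues, so Wen ∉ Compliance.

Wen: Governance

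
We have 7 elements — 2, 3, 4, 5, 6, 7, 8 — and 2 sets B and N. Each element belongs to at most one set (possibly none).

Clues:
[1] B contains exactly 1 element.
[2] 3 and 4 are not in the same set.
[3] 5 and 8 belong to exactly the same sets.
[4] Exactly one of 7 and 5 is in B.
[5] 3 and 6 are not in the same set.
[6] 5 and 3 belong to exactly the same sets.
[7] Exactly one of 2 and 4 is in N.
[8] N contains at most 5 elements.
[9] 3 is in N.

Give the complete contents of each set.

B = {7}; N = {2, 3, 5, 8}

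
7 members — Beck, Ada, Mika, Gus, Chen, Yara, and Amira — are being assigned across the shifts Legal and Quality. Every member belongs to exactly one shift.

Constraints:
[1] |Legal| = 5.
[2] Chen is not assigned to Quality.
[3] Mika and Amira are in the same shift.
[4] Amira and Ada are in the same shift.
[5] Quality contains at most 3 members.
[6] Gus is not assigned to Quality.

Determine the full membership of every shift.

Legal = {Ada, Amira, Chen, Gus, Mika}; Quality = {Beck, Yara}

From (2): Chen ∉ Quality.
From (6): Gus ∉ Quality.
Only one shift left: Gus ∈ Legal.
Only one shift left: Chen ∈ Legal.
Suppose Beck ∈ Legal: no assignment then satisfies all the clues, so Beck ∉ Legal.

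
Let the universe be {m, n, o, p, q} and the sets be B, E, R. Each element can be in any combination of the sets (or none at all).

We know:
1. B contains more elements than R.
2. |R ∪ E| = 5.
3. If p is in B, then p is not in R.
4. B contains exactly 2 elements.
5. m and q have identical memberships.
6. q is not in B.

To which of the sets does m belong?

m: E

From (6): q ∉ B.
(5): m matches q: m ∉ B.
Suppose m ∉ E: no assignment then satisfies all the clues, so m ∈ E.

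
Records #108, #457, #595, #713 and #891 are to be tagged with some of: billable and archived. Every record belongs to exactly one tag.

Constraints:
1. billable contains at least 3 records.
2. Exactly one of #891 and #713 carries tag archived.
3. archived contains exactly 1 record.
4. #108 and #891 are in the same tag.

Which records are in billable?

billable = {#108, #457, #595, #891}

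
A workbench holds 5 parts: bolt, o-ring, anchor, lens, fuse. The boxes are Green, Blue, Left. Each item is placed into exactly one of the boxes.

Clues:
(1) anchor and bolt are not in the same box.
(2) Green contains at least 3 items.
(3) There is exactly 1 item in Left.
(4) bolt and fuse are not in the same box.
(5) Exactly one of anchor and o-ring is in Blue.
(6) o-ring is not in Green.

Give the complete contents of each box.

Green = {anchor, fuse, lens}; Blue = {o-ring}; Left = {bolt}

From (6): o-ring ∉ Green.
Suppose bolt ∈ Green: no assignment then satisfies all the clues, so bolt ∉ Green.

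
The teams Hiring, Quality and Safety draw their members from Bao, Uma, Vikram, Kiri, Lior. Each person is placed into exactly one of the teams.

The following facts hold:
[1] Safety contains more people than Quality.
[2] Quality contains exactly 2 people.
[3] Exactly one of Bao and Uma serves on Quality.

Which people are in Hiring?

Hiring = {}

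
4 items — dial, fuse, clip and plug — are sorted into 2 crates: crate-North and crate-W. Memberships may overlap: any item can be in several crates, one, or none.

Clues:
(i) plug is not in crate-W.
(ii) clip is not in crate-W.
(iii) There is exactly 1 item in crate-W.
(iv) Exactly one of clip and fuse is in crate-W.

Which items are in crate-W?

crate-W = {fuse}

From (i): plug ∉ crate-W.
From (ii): clip ∉ crate-W.
(iv) (exactly one): fuse ∈ crate-W.
(iii): crate-W already has 1, so the rest are out.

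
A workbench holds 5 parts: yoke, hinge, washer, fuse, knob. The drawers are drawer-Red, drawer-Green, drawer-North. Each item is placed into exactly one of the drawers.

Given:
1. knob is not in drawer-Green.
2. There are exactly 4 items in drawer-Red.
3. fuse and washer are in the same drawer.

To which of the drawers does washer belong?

From (1): knob ∉ drawer-Green.
Suppose washer ∉ drawer-Red: no assignment then satisfies all the clues, so washer ∈ drawer-Red.

washer: drawer-Red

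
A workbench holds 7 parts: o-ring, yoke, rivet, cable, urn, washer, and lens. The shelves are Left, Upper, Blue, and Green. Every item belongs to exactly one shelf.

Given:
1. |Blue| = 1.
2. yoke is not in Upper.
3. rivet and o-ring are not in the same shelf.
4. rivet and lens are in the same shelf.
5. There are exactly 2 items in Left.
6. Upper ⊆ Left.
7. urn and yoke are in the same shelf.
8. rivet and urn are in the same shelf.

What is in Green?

From (2): yoke ∉ Upper.
(7): urn matches yoke: urn ∉ Upper.
(8): rivet matches urn: rivet ∉ Upper.
(4): lens matches rivet: lens ∉ Upper.
Suppose o-ring ∈ Green: no assignment then satisfies all the clues, so o-ring ∉ Green.

Green = {lens, rivet, urn, yoke}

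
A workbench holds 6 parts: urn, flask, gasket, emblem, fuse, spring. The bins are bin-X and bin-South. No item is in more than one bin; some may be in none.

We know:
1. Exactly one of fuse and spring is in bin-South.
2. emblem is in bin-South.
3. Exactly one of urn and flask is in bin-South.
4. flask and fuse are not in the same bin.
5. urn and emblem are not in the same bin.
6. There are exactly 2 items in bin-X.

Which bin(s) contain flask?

From (2): emblem ∈ bin-South.
(5): urn ∉ bin-South.
(3) (exactly one): flask ∈ bin-South.
(4): fuse ∉ bin-South.
(1) (exactly one): spring ∈ bin-South.

flask: bin-South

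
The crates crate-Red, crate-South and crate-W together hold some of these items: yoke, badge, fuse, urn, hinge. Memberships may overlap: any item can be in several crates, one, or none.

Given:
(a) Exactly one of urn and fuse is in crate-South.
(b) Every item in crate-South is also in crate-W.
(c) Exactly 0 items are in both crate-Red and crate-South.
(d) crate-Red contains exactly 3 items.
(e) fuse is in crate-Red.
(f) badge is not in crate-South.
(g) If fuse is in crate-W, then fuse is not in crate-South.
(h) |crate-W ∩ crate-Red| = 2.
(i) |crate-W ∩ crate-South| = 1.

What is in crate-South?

crate-South = {urn}

From (e): fuse ∈ crate-Red.
From (f): badge ∉ crate-South.
Suppose yoke ∈ crate-South: no assignment then satisfies all the clues, so yoke ∉ crate-South.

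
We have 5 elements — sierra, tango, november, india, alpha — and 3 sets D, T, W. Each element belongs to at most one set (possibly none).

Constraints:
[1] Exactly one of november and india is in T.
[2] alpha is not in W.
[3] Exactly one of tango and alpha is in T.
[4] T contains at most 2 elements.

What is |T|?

2

From (2): alpha ∉ W.
Suppose sierra ∈ T: no assignment then satisfies all the clues, so sierra ∉ T.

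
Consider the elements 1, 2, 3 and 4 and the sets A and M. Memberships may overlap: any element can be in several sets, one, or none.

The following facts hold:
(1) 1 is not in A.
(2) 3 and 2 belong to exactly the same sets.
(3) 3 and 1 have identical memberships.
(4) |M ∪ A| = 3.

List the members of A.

From (1): 1 ∉ A.
(3): 3 matches 1: 3 ∉ A.
(2): 2 matches 3: 2 ∉ A.
Suppose 4 ∈ A: no assignment then satisfies all the clues, so 4 ∉ A.

A = {}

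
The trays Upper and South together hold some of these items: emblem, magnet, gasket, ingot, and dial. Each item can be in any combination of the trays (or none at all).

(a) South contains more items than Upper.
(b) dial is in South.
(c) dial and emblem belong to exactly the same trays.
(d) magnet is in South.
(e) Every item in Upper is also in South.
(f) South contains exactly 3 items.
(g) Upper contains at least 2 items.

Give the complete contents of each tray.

Upper = {dial, emblem}; South = {dial, emblem, magnet}

From (b): dial ∈ South.
From (d): magnet ∈ South.
(c): emblem matches dial: emblem ∈ South.
(f): South already has 3, so the rest are out.
(e) contrapositive: gasket ∉ Upper.
(e) contrapositive: ingot ∉ Upper.
Suppose emblem ∉ Upper: no assignment then satisfies all the clues, so emblem ∈ Upper.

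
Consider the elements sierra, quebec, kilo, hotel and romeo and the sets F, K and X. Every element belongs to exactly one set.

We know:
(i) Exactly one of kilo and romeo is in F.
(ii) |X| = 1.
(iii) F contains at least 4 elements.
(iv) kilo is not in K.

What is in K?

K = {}

From (iv): kilo ∉ K.
Suppose sierra ∈ K: no assignment then satisfies all the clues, so sierra ∉ K.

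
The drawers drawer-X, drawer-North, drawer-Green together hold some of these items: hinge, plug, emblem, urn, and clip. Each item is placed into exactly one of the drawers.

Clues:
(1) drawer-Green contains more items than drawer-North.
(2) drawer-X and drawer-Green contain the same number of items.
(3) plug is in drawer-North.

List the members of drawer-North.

drawer-North = {plug}

From (3): plug ∈ drawer-North.
Suppose hinge ∈ drawer-North: no assignment then satisfies all the clues, so hinge ∉ drawer-North.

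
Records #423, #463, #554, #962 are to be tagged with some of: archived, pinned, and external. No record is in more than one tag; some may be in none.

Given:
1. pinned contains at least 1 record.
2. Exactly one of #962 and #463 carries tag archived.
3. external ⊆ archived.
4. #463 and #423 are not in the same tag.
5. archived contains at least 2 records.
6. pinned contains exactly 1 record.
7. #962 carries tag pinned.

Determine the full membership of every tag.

archived = {#463, #554}; pinned = {#962}; external = {}

From (7): #962 ∈ pinned.
(2) (exactly one): #463 ∈ archived.
(4): #423 ∉ archived.
(5): only 2 candidates remain for archived, so all are in.
(6): pinned already has 1, so the rest are out.
(3) contrapositive: #423 ∉ external.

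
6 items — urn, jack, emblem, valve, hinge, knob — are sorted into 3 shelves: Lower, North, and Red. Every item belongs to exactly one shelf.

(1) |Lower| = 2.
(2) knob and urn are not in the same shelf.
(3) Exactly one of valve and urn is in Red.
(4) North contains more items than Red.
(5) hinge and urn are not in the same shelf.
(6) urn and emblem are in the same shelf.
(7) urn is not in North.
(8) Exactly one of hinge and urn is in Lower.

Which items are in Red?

Red = {valve}

From (7): urn ∉ North.
(6): emblem matches urn: emblem ∉ North.
Suppose urn ∈ Red: no assignment then satisfies all the clues, so urn ∉ Red.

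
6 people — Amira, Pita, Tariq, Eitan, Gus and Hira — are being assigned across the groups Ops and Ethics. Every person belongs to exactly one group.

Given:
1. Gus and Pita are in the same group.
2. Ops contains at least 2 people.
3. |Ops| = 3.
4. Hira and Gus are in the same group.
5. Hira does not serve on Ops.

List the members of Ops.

From (5): Hira ∉ Ops.
(4): Gus matches Hira: Gus ∉ Ops.
Only one group left: Gus ∈ Ethics.
Only one group left: Hira ∈ Ethics.
(1): Pita matches Gus: Pita ∉ Ops.
(1): Pita matches Gus: Pita ∈ Ethics.
(3): only 3 candidates remain for Ops, so all are in.

Ops = {Amira, Eitan, Tariq}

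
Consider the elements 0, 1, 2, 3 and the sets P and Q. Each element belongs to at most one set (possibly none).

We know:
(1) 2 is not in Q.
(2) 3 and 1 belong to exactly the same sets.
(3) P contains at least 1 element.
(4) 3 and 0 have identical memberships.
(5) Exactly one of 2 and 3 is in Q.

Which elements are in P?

P = {2}

From (1): 2 ∉ Q.
(5) (exactly one): 3 ∈ Q.
(2): 1 matches 3: 1 ∉ P.
(2): 1 matches 3: 1 ∈ Q.
(4): 0 matches 3: 0 ∉ P.
(4): 0 matches 3: 0 ∈ Q.
(3): only 1 candidates remain for P, so all are in.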